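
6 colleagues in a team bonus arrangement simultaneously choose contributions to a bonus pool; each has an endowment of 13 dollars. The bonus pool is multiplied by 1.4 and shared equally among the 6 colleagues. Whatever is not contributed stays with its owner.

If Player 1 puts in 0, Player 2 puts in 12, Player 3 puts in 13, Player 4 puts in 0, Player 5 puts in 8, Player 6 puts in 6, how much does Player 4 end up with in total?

22.10 dollars

Total contributed: 0 + 12 + 13 + 0 + 8 + 6 = 39.
Each receives 1.4 × 39 / 6 = 9.10 from the bonus pool.
Player 4 keeps 13 − 0 = 13, so Player 4's payoff is 13 + 9.10 = 22.10.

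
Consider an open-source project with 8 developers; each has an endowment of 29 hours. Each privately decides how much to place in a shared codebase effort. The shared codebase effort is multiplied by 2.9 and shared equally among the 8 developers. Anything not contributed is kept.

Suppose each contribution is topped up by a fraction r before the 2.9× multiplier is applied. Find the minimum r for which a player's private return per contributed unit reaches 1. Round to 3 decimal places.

1.759

With matching at rate r, one contributed unit becomes (1 + r) in the shared codebase effort and returns 2.9 × (1 + r) / 8 to the contributor.
Setting this equal to 1: 1 + r = 8/2.9 = 2.7586.
So the minimum matching rate is r = 2.7586 − 1 = 1.759.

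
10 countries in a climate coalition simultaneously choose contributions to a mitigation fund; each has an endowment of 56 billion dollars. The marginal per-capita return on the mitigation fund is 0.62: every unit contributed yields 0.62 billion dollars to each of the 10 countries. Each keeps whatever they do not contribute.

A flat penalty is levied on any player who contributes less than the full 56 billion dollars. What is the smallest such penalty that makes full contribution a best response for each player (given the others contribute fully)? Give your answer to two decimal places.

Given the others contribute fully, the best deviation is to contribute 0 (any partial contribution still incurs the fine and gives up units whose private return 0.62 is below 1).
Deviating from 56 to 0 saves 56 billion dollars but forfeits the deviator's share of the drop in the mitigation fund: 0.62 × 56 = 34.72.
So the deviation gain is 56 − 34.72 = 21.28, and the fine must be at least 21.28 billion dollars to wipe it out.

21.28 billion dollars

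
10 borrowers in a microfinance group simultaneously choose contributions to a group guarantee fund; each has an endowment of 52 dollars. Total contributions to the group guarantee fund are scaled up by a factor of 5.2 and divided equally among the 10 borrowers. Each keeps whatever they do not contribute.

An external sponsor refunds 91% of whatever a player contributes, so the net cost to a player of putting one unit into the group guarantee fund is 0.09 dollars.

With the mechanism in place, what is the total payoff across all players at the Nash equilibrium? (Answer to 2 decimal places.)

3177.20 dollars

The effective private return per unit is now (5.2/10) / 0.09 = 5.7778 > 1, so every player's dominant strategy flips to full contribution.
At the Nash equilibrium everyone contributes 52. Group total payoff = 10 × (52 × 0.91 + 5.2 × 52) = 3177.20.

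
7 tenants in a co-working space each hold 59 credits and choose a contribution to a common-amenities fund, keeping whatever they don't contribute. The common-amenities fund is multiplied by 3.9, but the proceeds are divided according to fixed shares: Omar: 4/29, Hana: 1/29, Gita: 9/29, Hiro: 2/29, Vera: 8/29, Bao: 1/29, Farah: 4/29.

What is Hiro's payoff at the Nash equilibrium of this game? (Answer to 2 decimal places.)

Player j's private return per contributed unit is 3.9 × (j's share). Contributing is weakly dominant for j when that share is at least 1/3.9 = 0.2564, and contributing 0 is dominant otherwise.
Gita and Vera clear that bar, contributing 59 each; the remaining 5 contribute 0. Total contributed: 118.
Hiro keeps 59 and receives 3.9 × 118 × 2/29 = 31.74 from the common-amenities fund, for a payoff of 90.74.

90.74 credits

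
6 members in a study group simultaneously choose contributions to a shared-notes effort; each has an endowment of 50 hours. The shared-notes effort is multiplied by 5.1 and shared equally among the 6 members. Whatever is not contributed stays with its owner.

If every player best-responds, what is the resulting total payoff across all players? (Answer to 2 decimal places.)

300.00 hours

Each contributed unit returns 5.1/6 = 0.8500 to its contributor — below 1 — so contributing 0 is dominant for every player. At the Nash equilibrium everyone keeps their 50, and the group total is 6 × 50 = 300.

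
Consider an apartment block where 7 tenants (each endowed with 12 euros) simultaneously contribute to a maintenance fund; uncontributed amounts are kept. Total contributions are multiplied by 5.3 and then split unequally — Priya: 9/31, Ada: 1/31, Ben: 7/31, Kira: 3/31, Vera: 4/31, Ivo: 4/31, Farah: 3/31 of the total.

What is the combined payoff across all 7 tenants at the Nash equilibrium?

For player j, contributing a unit is worthwhile iff 5.3 × (j's share) ≥ 1, i.e. iff j's share is at least 0.1887.
Priya and Ben clear that bar, contributing 12 each; the remaining 5 contribute 0. Total contributed: 24.
The maintenance fund pays out 5.3 × 24 = 127.20 in total (split across the unequal shares, but the aggregate is all that matters for the group sum).
The 5 free-riders keep 12 each, adding 60. Group total = 60 + 127.20 = 187.20.

187.20 euros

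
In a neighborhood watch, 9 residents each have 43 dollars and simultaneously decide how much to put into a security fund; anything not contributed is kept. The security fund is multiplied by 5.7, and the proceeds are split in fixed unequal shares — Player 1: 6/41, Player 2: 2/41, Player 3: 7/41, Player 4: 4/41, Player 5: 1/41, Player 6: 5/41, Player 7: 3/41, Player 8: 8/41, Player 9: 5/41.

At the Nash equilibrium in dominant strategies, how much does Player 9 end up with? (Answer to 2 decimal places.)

A player with share s gets back 5.7·s per unit contributed, so full contribution is dominant for anyone with s > 1/5.7 = 0.1754 and zero contribution is dominant for anyone below.
Player 8 alone (share 8/41) is above the threshold, contributing 43; the remaining 8 contribute 0. Total contributed: 43.
Player 9 keeps 43 and receives 5.7 × 43 × 5/41 = 29.89 from the security fund, for a payoff of 72.89.

72.89 dollars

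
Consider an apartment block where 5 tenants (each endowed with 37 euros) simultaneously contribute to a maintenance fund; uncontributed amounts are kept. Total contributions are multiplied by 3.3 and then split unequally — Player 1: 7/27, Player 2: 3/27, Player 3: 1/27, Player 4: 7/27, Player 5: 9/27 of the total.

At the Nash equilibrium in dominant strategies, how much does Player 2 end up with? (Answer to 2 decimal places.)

50.57 euros

A player with share s gets back 3.3·s per unit contributed, so full contribution is dominant for anyone with s > 1/3.3 = 0.3030 and zero contribution is dominant for anyone below.
Only Player 5 (9/27) clears that bar, contributing 37; the remaining 4 contribute 0. Total contributed: 37.
Player 2 keeps 37 and receives 3.3 × 37 × 3/27 = 13.57 from the maintenance fund, for a payoff of 50.57.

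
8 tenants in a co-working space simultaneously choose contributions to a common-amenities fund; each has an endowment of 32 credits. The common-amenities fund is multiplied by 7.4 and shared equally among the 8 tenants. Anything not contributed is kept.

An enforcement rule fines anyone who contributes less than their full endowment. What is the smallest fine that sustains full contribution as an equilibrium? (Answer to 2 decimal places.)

2.40 credits

Given the others contribute fully, the best deviation is to contribute 0 (any partial contribution still incurs the fine and gives up units whose private return 0.9250 is below 1).
Deviating from 32 to 0 saves 32 credits but forfeits the deviator's share of the drop in the common-amenities fund: 7.4/8 × 32 = 29.60.
So the deviation gain is 32 − 29.60 = 2.40, and the fine must be at least 2.40 credits to wipe it out.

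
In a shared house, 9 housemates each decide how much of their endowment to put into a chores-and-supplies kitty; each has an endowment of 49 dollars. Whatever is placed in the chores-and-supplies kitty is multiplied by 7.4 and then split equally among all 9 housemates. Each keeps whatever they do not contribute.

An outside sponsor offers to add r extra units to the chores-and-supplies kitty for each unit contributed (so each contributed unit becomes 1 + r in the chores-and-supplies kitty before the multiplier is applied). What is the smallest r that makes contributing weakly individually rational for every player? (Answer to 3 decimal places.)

0.216

With matching at rate r, one contributed unit becomes (1 + r) in the chores-and-supplies kitty and returns 7.4 × (1 + r) / 9 to the contributor.
Setting this equal to 1: 1 + r = 9/7.4 = 1.2162.
So the minimum matching rate is r = 1.2162 − 1 = 0.216.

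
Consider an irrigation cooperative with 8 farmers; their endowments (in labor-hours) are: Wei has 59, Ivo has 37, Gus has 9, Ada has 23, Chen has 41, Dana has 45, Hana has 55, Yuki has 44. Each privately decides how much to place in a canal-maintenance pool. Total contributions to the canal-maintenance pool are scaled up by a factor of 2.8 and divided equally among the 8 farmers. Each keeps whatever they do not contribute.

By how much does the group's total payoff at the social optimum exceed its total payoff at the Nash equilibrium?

563.40 labor-hours

The private return per contributed unit is 2.8/8 = 0.3500 < 1 for every player regardless of endowment, so the Nash equilibrium is zero contribution and the group total is Σ E_j = 59 + 37 + 9 + 23 + 41 + 45 + 55 + 44 = 313.
Each contributed unit returns 2.800 to the group, so the social optimum is full contribution by everyone: group total = 2.800 × 313 = 876.40.
Efficiency loss = (2.800 − 1) × 313 = 563.40.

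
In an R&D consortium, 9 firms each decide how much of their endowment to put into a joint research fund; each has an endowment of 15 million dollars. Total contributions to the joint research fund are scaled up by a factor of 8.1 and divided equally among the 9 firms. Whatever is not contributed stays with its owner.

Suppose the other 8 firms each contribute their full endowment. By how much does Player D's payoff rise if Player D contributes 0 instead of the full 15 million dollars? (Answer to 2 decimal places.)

Switching from a contribution of 15 to 0 lets Player D keep an extra 15 million dollars, but lowers the joint research fund by 15, which costs Player D their own share of that drop: 8.1/9 × 15 = 13.50.
Net gain = 15 − 13.50 = 1.50. The private return per contributed unit (0.9000) is below 1, so free-riding is indeed the best response regardless of what the others do.

1.50 million dollars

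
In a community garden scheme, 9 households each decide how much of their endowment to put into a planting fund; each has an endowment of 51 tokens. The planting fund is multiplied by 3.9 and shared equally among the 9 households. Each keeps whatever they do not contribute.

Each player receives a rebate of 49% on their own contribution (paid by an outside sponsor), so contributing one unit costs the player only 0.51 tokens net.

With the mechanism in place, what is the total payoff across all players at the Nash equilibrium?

459.00 tokens

The effective private return is (3.9/9) / 0.51 = 0.8497, which is still under 1, so the mechanism doesn't change anyone's dominant strategy: zero contribution.
Everyone keeps their endowment and the group total is 9 × 51 = 459.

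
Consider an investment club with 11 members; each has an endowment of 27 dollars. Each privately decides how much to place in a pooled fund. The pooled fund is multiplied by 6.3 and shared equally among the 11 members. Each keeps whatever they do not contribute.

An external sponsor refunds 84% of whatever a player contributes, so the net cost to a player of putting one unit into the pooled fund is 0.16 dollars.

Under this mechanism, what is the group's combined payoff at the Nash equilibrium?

2120.58 dollars

With the mechanism, a contributed unit returns (6.3/11) / 0.16 = 3.5795 per unit of net cost to the contributor — now above 1 — so contributing fully is weakly dominant for every player.
So the Nash equilibrium is full contribution by all 11; the group earns 11 × (27 × 0.84 + 6.3 × 27) = 2120.58.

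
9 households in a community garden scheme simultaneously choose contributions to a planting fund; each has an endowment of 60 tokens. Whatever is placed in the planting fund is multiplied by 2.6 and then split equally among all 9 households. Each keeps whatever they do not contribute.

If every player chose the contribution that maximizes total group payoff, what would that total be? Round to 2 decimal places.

Each contributed unit returns 2.600 to the group as a whole (0.2889 to each of 9 players), which exceeds 1, so the social optimum is full contribution: group total = 2.600 × 540 = 1404.00.

1404.00 tokens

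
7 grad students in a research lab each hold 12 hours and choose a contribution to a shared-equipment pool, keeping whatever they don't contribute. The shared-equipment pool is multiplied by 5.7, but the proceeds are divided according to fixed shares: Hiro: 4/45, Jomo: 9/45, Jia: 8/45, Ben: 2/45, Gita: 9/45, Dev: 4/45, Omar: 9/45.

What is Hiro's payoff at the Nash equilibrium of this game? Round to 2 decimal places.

A player with share s gets back 5.7·s per unit contributed, so full contribution is dominant for anyone with s > 1/5.7 = 0.1754 and zero contribution is dominant for anyone below.
Jomo, Jia, Gita and Omar are above the threshold, contributing 12 each; the remaining 3 contribute 0. Total contributed: 48.
Hiro keeps 12 and receives 5.7 × 48 × 4/45 = 24.32 from the shared-equipment pool, for a payoff of 36.32.

36.32 hours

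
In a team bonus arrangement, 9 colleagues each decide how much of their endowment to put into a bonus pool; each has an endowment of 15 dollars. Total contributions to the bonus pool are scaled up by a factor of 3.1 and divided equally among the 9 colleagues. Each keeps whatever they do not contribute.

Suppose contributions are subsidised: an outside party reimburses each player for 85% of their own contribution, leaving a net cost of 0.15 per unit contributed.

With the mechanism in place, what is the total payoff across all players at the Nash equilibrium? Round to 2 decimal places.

533.25 dollars

With the mechanism, a contributed unit returns (3.1/9) / 0.15 = 2.2963 per unit of net cost to the contributor — now above 1 — so contributing fully is weakly dominant for every player.
So the Nash equilibrium is full contribution by all 9; the group earns 9 × (15 × 0.85 + 3.1 × 15) = 533.25.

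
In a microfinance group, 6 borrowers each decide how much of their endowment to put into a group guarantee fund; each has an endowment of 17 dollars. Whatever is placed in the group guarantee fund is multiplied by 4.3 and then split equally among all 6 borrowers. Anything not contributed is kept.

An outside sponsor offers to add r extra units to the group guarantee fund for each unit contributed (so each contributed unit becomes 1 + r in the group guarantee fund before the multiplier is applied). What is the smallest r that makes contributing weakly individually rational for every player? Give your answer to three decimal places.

With matching at rate r, one contributed unit becomes (1 + r) in the group guarantee fund and returns 4.3 × (1 + r) / 6 to the contributor.
Setting this equal to 1: 1 + r = 6/4.3 = 1.3953.
So the minimum matching rate is r = 1.3953 − 1 = 0.395.

0.395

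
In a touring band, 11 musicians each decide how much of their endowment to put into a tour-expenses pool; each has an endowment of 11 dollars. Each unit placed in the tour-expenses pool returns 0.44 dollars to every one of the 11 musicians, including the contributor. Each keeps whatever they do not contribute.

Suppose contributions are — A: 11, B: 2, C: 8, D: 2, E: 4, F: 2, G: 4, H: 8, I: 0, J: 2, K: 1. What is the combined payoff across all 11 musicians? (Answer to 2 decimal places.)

289.96 dollars

Total contributed: 11 + 2 + 8 + 2 + 4 + 2 + 4 + 8 + 0 + 2 + 1 = 44; total kept: 11 × 11 − 44 = 77.
The tour-expenses pool pays out 0.44 × 11 × 44 = 212.96 in aggregate.
Group total = 77 + 212.96 = 289.96.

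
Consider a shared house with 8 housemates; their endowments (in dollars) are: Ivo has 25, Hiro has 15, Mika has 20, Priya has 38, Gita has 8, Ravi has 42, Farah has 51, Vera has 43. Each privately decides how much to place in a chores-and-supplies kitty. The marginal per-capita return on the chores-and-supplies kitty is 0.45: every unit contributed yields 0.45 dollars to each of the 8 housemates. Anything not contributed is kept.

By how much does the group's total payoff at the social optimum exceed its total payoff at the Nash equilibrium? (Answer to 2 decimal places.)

The private return per contributed unit is 0.45 < 1 for everyone, so the Nash equilibrium is zero contribution and the group total is Σ E_j = 25 + 15 + 20 + 38 + 8 + 42 + 51 + 43 = 242.
Each contributed unit returns 3.600 to the group, so the social optimum is full contribution by everyone: group total = 3.600 × 242 = 871.20.
Efficiency loss = (3.600 − 1) × 242 = 629.20.

629.20 dollars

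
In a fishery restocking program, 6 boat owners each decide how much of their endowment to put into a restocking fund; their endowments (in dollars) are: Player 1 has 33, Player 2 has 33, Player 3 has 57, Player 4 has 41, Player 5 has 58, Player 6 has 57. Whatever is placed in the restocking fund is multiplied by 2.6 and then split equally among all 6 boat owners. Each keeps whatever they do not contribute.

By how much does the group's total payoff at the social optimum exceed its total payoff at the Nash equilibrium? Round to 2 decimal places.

The private return per contributed unit is 2.6/6 = 0.4333 < 1 for every player regardless of endowment, so the Nash equilibrium is zero contribution and the group total is Σ E_j = 33 + 33 + 57 + 41 + 58 + 57 = 279.
Each contributed unit returns 2.600 to the group, so the social optimum is full contribution by everyone: group total = 2.600 × 279 = 725.40.
Efficiency loss = (2.600 − 1) × 279 = 446.40.

446.40 dollars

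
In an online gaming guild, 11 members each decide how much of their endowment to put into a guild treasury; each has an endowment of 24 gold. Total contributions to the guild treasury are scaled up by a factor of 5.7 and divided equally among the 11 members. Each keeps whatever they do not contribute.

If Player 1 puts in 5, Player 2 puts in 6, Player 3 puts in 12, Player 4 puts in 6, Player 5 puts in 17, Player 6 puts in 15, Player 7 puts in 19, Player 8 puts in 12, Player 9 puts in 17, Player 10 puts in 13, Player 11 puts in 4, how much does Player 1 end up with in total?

84.29 gold

Total contributed: 5 + 6 + 12 + 6 + 17 + 15 + 19 + 12 + 17 + 13 + 4 = 126.
Each receives 5.7 × 126 / 11 = 65.29 from the guild treasury.
Player 1 keeps 24 − 5 = 19, so Player 1's payoff is 19 + 65.29 = 84.29.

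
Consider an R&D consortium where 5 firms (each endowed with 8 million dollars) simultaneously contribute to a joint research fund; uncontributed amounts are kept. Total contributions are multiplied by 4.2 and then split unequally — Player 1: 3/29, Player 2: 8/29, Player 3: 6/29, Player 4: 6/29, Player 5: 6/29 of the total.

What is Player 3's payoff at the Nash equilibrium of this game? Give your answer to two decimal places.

14.95 million dollars

A player with share s gets back 4.2·s per unit contributed, so full contribution is dominant for anyone with s > 1/4.2 = 0.2381 and zero contribution is dominant for anyone below.
Player 2 alone (share 8/29) is above the threshold, contributing 8; the remaining 4 contribute 0. Total contributed: 8.
Player 3 keeps 8 and receives 4.2 × 8 × 6/29 = 6.95 from the joint research fund, for a payoff of 14.95.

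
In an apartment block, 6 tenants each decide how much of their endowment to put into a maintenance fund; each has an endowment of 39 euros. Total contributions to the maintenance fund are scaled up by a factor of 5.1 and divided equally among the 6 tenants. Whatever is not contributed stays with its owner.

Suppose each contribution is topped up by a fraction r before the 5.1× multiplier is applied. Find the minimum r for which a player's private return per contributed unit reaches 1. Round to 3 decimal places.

With matching at rate r, one contributed unit becomes (1 + r) in the maintenance fund and returns 5.1 × (1 + r) / 6 to the contributor.
Setting this equal to 1: 1 + r = 6/5.1 = 1.1765.
So the minimum matching rate is r = 1.1765 − 1 = 0.176.

0.176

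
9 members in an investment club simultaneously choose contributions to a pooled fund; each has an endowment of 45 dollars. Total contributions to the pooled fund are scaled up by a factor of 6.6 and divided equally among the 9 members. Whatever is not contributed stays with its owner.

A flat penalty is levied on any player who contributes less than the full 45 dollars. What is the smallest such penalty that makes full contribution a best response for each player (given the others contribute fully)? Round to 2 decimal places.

12.00 dollars

Given the others contribute fully, the best deviation is to contribute 0 (any partial contribution still incurs the fine and gives up units whose private return 0.7333 is below 1).
Deviating from 45 to 0 saves 45 dollars but forfeits the deviator's share of the drop in the pooled fund: 6.6/9 × 45 = 33.00.
So the deviation gain is 45 − 33.00 = 12.00, and the fine must be at least 12.00 dollars to wipe it out.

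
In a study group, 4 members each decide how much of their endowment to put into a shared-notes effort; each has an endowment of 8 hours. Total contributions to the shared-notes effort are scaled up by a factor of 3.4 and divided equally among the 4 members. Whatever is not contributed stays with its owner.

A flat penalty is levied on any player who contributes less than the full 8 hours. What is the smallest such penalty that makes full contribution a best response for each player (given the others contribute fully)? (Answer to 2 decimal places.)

Given the others contribute fully, the best deviation is to contribute 0 (any partial contribution still incurs the fine and gives up units whose private return 0.8500 is below 1).
Deviating from 8 to 0 saves 8 hours but forfeits the deviator's share of the drop in the shared-notes effort: 3.4/4 × 8 = 6.80.
So the deviation gain is 8 − 6.80 = 1.20, and the fine must be at least 1.20 hours to wipe it out.

1.20 hours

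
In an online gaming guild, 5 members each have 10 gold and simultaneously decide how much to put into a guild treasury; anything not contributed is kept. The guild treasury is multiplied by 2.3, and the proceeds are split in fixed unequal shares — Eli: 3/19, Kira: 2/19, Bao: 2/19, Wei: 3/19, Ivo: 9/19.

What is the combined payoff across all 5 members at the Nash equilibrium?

Each unit j contributes comes back to j as 2.3 × (j's share), so j prefers to contribute only if that share exceeds 1/2.3 = 0.4348; otherwise keeping the unit dominates.
Ivo alone (share 9/19) is above the threshold, contributing 10; the remaining 4 contribute 0. Total contributed: 10.
The guild treasury pays out 2.3 × 10 = 23.00 in total (split across the unequal shares, but the aggregate is all that matters for the group sum).
The 4 free-riders keep 10 each, adding 40. Group total = 40 + 23.00 = 63.00.

63.00 gold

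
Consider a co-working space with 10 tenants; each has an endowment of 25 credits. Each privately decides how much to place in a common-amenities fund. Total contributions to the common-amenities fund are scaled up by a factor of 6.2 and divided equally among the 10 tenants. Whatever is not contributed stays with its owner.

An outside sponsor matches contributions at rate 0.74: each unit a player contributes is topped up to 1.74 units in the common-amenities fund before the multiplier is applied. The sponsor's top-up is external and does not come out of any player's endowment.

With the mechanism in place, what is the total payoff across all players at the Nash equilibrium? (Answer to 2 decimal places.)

Under the mechanism each unit contributed yields 6.2 × 1.74 / 10 = 1.0788 back to its contributor per unit of net cost, which exceeds 1, making full contribution the dominant choice for everyone.
So the Nash equilibrium is full contribution by all 10; the group earns 6.2 × 1.74 × 250 = 2697.00.

2697.00 credits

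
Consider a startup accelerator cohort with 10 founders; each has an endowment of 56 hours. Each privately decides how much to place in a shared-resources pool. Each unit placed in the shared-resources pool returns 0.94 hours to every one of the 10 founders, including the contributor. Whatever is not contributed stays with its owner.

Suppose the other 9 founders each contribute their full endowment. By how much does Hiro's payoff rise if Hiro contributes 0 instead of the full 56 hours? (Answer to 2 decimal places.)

Switching from a contribution of 56 to 0 lets Hiro keep an extra 56 hours, but lowers the shared-resources pool by 56, which costs Hiro their own share of that drop: 0.94 × 56 = 52.64.
Net gain = 56 − 52.64 = 3.36. The private return per contributed unit (0.94) is below 1, so free-riding is indeed the best response regardless of what the others do.

3.36 hours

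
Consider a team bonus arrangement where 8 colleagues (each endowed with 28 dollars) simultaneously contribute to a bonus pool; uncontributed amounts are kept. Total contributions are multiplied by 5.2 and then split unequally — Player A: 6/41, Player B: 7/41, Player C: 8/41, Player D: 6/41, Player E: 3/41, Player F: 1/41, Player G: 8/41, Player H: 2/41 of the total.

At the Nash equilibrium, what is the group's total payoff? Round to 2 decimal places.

459.20 dollars

For player j, contributing a unit is worthwhile iff 5.2 × (j's share) ≥ 1, i.e. iff j's share is at least 0.1923.
Player C and Player G are above the threshold, contributing 28 each; the remaining 6 contribute 0. Total contributed: 56.
The bonus pool pays out 5.2 × 56 = 291.20 in total (split across the unequal shares, but the aggregate is all that matters for the group sum).
The 6 free-riders keep 28 each, adding 168. Group total = 168 + 291.20 = 459.20.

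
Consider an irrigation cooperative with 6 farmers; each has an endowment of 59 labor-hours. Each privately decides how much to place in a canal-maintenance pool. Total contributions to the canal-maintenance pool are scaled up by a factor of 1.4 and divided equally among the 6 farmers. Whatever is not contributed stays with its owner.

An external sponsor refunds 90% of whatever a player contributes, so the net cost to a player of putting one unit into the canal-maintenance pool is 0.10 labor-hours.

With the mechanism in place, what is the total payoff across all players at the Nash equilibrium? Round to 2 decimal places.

With the mechanism, a contributed unit returns (1.4/6) / 0.10 = 2.3333 per unit of net cost to the contributor — now above 1 — so contributing fully is weakly dominant for every player.
So the Nash equilibrium is full contribution by all 6; the group earns 6 × (59 × 0.90 + 1.4 × 59) = 814.20.

814.20 labor-hours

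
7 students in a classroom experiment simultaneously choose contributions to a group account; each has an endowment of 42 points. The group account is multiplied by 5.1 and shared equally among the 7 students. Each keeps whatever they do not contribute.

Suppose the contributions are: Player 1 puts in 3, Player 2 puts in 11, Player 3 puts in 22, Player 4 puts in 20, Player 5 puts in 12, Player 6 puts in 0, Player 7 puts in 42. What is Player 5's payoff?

Total contributed: 3 + 11 + 22 + 20 + 12 + 0 + 42 = 110.
Each receives 5.1 × 110 / 7 = 80.14 from the group account.
Player 5 keeps 42 − 12 = 30, so Player 5's payoff is 30 + 80.14 = 110.14.

110.14 points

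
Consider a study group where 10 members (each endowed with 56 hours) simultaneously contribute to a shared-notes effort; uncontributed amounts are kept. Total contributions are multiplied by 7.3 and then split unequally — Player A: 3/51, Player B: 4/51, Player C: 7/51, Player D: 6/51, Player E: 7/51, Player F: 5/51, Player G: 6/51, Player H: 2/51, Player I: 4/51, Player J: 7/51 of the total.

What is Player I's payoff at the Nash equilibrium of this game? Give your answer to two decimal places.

152.19 hours

For player j, contributing a unit is worthwhile iff 7.3 × (j's share) ≥ 1, i.e. iff j's share is at least 0.1370.
The shares above 0.1370 belong to Player C, Player E and Player J, contributing 56 each; the remaining 7 contribute 0. Total contributed: 168.
Player I keeps 56 and receives 7.3 × 168 × 4/51 = 96.19 from the shared-notes effort, for a payoff of 152.19.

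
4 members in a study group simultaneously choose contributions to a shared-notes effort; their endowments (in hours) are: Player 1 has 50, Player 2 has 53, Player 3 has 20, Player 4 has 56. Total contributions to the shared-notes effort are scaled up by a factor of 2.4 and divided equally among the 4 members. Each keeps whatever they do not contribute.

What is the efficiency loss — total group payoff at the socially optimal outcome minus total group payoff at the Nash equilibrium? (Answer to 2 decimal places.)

250.60 hours

The private return per contributed unit is 2.4/4 = 0.6000 < 1 for every player regardless of endowment, so the Nash equilibrium is zero contribution and the group total is Σ E_j = 50 + 53 + 20 + 56 = 179.
Each contributed unit returns 2.400 to the group, so the social optimum is full contribution by everyone: group total = 2.400 × 179 = 429.60.
Efficiency loss = (2.400 − 1) × 179 = 250.60.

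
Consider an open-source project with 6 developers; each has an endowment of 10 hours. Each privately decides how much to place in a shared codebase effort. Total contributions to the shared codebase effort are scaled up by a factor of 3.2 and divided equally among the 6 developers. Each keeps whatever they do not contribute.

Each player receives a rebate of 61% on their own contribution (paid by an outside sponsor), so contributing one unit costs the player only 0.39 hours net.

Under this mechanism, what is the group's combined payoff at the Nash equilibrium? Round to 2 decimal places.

With the mechanism, a contributed unit returns (3.2/6) / 0.39 = 1.3675 per unit of net cost to the contributor — now above 1 — so contributing fully is weakly dominant for every player.
At the Nash equilibrium everyone contributes 10. Group total payoff = 6 × (10 × 0.61 + 3.2 × 10) = 228.60.

228.60 hours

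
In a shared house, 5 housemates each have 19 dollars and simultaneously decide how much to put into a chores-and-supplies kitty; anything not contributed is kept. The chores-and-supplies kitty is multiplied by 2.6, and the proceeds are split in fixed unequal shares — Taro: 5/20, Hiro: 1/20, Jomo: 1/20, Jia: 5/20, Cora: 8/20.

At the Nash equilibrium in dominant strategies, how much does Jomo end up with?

21.47 dollars

Each unit j contributes comes back to j as 2.6 × (j's share), so j prefers to contribute only if that share exceeds 1/2.6 = 0.3846; otherwise keeping the unit dominates.
The only share above 0.3846 is Cora's 8/20, contributing 19; the remaining 4 contribute 0. Total contributed: 19.
Jomo keeps 19 and receives 2.6 × 19 × 1/20 = 2.47 from the chores-and-supplies kitty, for a payoff of 21.47.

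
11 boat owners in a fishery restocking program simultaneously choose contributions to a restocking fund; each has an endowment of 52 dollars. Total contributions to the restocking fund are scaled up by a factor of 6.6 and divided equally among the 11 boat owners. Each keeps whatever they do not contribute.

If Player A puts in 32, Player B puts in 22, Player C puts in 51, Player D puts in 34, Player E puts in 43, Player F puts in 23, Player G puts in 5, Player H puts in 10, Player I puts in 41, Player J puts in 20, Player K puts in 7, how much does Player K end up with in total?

Total contributed: 32 + 22 + 51 + 34 + 43 + 23 + 5 + 10 + 41 + 20 + 7 = 288.
Each receives 6.6 × 288 / 11 = 172.80 from the restocking fund.
Player K keeps 52 − 7 = 45, so Player K's payoff is 45 + 172.80 = 217.80.

217.80 dollars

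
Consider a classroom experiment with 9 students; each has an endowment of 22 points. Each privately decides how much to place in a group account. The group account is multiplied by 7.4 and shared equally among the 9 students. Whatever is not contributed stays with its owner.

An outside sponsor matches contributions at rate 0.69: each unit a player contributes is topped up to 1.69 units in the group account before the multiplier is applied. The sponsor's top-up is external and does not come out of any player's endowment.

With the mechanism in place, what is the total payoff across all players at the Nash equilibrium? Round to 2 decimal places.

With the mechanism, a contributed unit returns 7.4 × 1.69 / 9 = 1.3896 per unit of net cost to the contributor — now above 1 — so contributing fully is weakly dominant for every player.
So the Nash equilibrium is full contribution by all 9; the group earns 7.4 × 1.69 × 198 = 2476.19.

2476.19 points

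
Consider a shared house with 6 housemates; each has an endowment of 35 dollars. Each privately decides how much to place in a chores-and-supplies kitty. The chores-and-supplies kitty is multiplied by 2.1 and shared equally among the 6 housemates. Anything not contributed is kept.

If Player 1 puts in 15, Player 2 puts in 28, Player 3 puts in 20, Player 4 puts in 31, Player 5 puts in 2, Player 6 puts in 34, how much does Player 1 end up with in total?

Total contributed: 15 + 28 + 20 + 31 + 2 + 34 = 130.
Each receives 2.1 × 130 / 6 = 45.50 from the chores-and-supplies kitty.
Player 1 keeps 35 − 15 = 20, so Player 1's payoff is 20 + 45.50 = 65.50.

65.50 dollars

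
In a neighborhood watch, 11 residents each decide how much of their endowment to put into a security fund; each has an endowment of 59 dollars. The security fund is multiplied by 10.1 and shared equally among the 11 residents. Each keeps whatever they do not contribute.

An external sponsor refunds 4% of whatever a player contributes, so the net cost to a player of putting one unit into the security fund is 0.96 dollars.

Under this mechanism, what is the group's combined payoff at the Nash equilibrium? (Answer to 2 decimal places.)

The effective private return is (10.1/11) / 0.96 = 0.9564, which is still under 1, so the mechanism doesn't change anyone's dominant strategy: zero contribution.
Everyone keeps their endowment and the group total is 11 × 59 = 649.

649.00 dollars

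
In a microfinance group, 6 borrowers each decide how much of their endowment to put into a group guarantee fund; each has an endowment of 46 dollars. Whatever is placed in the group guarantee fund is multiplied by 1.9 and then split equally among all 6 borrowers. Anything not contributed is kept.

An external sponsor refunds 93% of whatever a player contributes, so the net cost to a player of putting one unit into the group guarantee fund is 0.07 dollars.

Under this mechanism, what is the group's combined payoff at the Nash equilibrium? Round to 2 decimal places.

Under the mechanism each unit contributed yields (1.9/6) / 0.07 = 4.5238 back to its contributor per unit of net cost, which exceeds 1, making full contribution the dominant choice for everyone.
At the Nash equilibrium everyone contributes 46. Group total payoff = 6 × (46 × 0.93 + 1.9 × 46) = 781.08.

781.08 dollars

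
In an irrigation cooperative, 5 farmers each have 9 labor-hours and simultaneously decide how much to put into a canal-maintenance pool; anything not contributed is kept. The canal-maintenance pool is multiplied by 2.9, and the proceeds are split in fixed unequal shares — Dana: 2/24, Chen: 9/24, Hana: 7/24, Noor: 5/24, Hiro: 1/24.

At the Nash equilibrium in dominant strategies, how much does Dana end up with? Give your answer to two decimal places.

11.18 labor-hours

A player with share s gets back 2.9·s per unit contributed, so full contribution is dominant for anyone with s > 1/2.9 = 0.3448 and zero contribution is dominant for anyone below.
Only Chen (9/24) clears that bar, contributing 9; the remaining 4 contribute 0. Total contributed: 9.
Dana keeps 9 and receives 2.9 × 9 × 2/24 = 2.18 from the canal-maintenance pool, for a payoff of 11.18.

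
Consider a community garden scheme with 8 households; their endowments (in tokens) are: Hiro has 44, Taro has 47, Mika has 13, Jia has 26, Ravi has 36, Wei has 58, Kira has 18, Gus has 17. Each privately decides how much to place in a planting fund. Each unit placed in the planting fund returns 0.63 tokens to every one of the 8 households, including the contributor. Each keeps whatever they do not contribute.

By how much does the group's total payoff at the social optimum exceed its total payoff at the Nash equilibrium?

1046.36 tokens

The private return per contributed unit is 0.63 < 1 for everyone, so the Nash equilibrium is zero contribution and the group total is Σ E_j = 44 + 47 + 13 + 26 + 36 + 58 + 18 + 17 = 259.
Each contributed unit returns 5.040 to the group, so the social optimum is full contribution by everyone: group total = 5.040 × 259 = 1305.36.
Efficiency loss = (5.040 − 1) × 259 = 1046.36.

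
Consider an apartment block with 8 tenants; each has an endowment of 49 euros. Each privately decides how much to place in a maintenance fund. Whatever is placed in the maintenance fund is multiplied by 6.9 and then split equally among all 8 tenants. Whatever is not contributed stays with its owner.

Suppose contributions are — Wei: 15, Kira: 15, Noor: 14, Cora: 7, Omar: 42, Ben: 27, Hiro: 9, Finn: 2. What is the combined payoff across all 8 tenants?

Total contributed: 15 + 15 + 14 + 7 + 42 + 27 + 9 + 2 = 131; total kept: 8 × 49 − 131 = 261.
The maintenance fund pays out 6.9 × 131 = 903.90 in aggregate.
Group total = 261 + 903.90 = 1164.90.

1164.90 euros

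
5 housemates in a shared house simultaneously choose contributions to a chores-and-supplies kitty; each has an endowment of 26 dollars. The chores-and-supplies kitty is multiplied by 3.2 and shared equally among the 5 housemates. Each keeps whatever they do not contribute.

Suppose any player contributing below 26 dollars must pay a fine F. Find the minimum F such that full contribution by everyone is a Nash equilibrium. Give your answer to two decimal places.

9.36 dollars

Given the others contribute fully, the best deviation is to contribute 0 (any partial contribution still incurs the fine and gives up units whose private return 0.6400 is below 1).
Deviating from 26 to 0 saves 26 dollars but forfeits the deviator's share of the drop in the chores-and-supplies kitty: 3.2/5 × 26 = 16.64.
So the deviation gain is 26 − 16.64 = 9.36, and the fine must be at least 9.36 dollars to wipe it out.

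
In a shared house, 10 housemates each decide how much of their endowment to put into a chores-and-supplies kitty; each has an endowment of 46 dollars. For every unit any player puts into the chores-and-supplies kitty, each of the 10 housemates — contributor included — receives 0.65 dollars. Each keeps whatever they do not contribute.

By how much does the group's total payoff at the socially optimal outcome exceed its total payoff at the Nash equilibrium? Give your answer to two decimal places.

2530.00 dollars

The private return per contributed unit is 0.65 < 1, so contributing 0 is dominant for every player. At the Nash equilibrium everyone keeps their 46, and the group total is 10 × 46 = 460.
Each contributed unit returns 6.500 to the group as a whole (0.65 to each of 10 players), which exceeds 1, so the social optimum is full contribution: group total = 6.500 × 460 = 2990.00.
Efficiency loss = 2990.00 − 460 = 2530.00.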